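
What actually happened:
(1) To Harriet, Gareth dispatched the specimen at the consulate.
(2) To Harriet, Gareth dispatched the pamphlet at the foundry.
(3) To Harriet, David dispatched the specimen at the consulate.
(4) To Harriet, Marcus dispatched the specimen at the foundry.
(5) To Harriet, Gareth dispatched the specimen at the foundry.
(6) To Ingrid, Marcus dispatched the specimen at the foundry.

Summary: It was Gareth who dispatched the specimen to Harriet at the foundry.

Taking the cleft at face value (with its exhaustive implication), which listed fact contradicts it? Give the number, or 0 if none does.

4

Focus of the cleft: "Gareth" (the agent). Presupposed background: thing = the specimen, recipient = Harriet, setting = at the foundry.
Exhaustivity: Gareth is the only agent satisfying that background.
Fact (4) shares the background but with agent = Marcus; exhaustivity is violated.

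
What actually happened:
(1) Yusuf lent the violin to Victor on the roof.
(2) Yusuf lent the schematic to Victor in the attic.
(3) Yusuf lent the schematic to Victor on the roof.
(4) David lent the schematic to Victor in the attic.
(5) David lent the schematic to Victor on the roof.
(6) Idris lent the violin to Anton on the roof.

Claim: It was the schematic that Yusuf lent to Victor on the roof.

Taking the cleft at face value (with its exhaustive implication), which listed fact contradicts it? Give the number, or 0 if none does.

1

Focus of the cleft: "the schematic" (the thing). Presupposed background: agent = Yusuf, recipient = Victor, setting = on the roof.
Exhaustivity: the schematic is the only thing satisfying that background.
Fact (1) shares the background but with thing = the violin; exhaustivity is violated.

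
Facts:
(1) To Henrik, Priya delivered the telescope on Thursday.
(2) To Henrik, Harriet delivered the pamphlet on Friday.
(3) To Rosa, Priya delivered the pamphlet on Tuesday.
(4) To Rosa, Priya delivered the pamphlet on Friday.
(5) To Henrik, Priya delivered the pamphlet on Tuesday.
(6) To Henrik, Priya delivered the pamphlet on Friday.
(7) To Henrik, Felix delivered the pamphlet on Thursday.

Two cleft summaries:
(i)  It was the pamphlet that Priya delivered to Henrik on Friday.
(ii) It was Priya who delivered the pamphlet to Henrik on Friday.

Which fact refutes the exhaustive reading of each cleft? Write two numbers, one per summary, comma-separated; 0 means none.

0, 2

Summary (i) focuses "the pamphlet" (the thing); background Priya as agent and Henrik as recipient and on Friday as setting. No fact matches that background with a different thing, so 0.
Summary (ii) focuses "Priya" (the agent); background the pamphlet as thing and Henrik as recipient and on Friday as setting. Fact (2) matches that background with agent = Harriet — refutes (ii).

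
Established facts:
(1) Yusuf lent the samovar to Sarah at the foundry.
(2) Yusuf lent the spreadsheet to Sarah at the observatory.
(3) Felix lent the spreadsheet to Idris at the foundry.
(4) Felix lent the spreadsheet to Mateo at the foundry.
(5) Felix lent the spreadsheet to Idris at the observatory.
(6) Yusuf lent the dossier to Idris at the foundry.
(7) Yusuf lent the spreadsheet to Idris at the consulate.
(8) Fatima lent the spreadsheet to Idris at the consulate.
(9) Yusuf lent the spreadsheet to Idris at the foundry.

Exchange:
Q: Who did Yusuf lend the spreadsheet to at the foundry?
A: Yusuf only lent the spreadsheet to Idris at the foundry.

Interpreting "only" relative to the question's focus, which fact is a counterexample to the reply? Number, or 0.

0

The question "Who did ... to ...?" targets the recipient, so in the reply the focus falls on "Idris".
"Only" then excludes alternative recipients while the background — Yusuf as agent and the spreadsheet as thing and at the foundry as setting — is held fixed.
No fact keeps Yusuf as agent and the spreadsheet as thing and at the foundry as setting while changing the recipient; every other fact differs on something backgrounded. The reply stands.
(Fact (6) would refute a reading with focus on the thing — but that is not what the question asks.)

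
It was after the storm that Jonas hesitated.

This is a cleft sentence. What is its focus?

after the storm

In an it-cleft "It was X that/who ...", the clefted constituent X is the focus; the that/who-clause expresses the presupposed open proposition.
Here the focus is "after the storm". The backgrounded (presupposed) material includes "Jonas".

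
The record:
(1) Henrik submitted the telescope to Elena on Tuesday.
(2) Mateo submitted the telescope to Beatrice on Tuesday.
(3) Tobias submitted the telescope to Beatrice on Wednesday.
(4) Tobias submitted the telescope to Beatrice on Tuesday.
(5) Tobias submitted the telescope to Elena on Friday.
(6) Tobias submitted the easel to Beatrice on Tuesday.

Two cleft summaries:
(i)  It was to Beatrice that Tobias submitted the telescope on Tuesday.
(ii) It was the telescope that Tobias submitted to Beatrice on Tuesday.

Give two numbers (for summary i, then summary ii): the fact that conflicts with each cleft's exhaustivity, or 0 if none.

Summary (i) focuses "Beatrice" (the recipient); background agent = Tobias, thing = the telescope, setting = on Tuesday. No fact matches that background with a different recipient, so 0.
Summary (ii) focuses "the telescope" (the thing); background agent = Tobias, recipient = Beatrice, setting = on Tuesday. Fact (6) matches that background with thing = the easel — refutes (ii).

0, 6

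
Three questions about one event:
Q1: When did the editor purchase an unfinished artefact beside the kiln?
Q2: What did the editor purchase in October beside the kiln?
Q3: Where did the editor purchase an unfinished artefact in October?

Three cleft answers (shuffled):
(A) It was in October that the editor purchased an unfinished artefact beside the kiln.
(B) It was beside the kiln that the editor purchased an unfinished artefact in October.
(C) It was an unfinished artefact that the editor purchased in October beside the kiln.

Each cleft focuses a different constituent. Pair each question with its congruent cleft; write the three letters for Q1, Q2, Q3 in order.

ACB

Q1 asks about the time; cleft (A) focuses "in October", which is the time — so Q1 → A.
Q2 asks about the direct object; cleft (C) focuses "an unfinished artefact", which is the direct object — so Q2 → C.
Q3 asks about the location; cleft (B) focuses "beside the kiln", which is the location — so Q3 → B.
Mapping: Q1→A, Q2→C, Q3→B.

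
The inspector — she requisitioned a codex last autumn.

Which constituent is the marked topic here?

The construction explicitly marks "the inspector" as what the sentence is about — the topic.
The remainder of the clause is the comment (what is said about the topic).

the inspector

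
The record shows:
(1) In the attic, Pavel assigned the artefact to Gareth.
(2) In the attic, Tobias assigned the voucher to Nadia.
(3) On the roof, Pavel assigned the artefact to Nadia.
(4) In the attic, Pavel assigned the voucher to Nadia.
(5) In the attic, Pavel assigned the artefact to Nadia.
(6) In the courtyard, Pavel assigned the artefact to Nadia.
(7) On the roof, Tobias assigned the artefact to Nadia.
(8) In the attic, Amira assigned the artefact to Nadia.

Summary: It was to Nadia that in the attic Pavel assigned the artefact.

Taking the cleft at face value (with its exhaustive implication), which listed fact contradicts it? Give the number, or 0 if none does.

1

Focus of the cleft: "Nadia" (the recipient). Presupposed background: same agent, thing, setting (Pavel / the artefact / in the attic).
The exhaustive reading says no other recipient fits that background.
Fact (1) shares the background but with recipient = Gareth; exhaustivity is violated.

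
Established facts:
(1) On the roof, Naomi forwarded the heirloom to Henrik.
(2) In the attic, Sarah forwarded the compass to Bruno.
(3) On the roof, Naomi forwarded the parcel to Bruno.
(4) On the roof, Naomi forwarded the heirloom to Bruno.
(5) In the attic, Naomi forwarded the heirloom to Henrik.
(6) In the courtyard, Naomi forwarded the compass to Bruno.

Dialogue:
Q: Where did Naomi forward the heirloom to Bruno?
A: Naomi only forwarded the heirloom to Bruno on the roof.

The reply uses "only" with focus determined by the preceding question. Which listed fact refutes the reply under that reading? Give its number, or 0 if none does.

0

Answering "Where did ...?" puts focus on the setting — here, "on the roof".
"Only" then excludes alternative settings while the background — same agent, thing, recipient (Naomi / the heirloom / Bruno) — is held fixed.
No listed fact shares that background with another setting. Nothing contradicts the reply.
(Fact (3) would refute a reading with focus on the thing — but that is not what the question asks.)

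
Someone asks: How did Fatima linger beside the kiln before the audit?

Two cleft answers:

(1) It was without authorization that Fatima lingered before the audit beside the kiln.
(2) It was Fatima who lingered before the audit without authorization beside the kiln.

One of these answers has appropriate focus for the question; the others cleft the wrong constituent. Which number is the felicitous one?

The question word "how" targets the manner.
Option (1) clefts "without authorization" — that matches what the question asks about.
Option (2) clefts "Fatima" — the subject (agent), not what was asked.
So the congruent reply is (1).

1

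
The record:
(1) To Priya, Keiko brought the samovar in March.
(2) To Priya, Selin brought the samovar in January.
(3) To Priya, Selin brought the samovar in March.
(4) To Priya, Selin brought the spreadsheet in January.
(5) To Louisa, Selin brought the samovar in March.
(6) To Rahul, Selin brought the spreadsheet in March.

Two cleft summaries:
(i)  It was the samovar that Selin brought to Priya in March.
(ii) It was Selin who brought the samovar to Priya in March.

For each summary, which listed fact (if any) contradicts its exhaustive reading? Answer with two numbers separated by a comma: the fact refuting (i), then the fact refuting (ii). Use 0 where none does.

Summary (i) focuses "the samovar" (the thing); background Selin as agent and Priya as recipient and in March as setting. No fact matches that background with a different thing, so 0.
Summary (ii) focuses "Selin" (the agent); background the samovar as thing and Priya as recipient and in March as setting. Fact (1) matches that background with agent = Keiko — refutes (ii).

0, 1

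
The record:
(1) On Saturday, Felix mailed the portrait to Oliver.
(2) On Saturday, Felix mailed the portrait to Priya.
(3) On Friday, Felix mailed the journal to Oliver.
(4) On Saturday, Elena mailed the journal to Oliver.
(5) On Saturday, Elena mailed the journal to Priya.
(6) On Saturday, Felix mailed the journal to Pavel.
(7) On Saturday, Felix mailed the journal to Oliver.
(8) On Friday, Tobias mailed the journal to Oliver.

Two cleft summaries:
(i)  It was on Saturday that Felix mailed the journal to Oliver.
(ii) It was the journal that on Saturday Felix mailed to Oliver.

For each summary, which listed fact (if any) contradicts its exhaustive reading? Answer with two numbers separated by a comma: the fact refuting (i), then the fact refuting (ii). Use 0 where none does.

3, 1

Summary (i) focuses "on Saturday" (the setting); background Felix as agent and the journal as thing and Oliver as recipient. Fact (3) matches that background with setting = on Friday — refutes (i).
Summary (ii) focuses "the journal" (the thing); background Felix as agent and Oliver as recipient and on Saturday as setting. Fact (1) matches that background with thing = the portrait — refutes (ii).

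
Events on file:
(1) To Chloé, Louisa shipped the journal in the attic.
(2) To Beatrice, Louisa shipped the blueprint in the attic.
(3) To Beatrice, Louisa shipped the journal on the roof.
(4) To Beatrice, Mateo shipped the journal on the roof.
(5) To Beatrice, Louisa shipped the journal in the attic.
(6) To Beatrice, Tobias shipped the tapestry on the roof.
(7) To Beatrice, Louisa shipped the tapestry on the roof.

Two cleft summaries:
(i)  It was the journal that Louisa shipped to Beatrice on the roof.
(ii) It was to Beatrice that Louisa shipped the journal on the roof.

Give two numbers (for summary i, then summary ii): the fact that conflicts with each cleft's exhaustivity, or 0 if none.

(i): focus "the journal". Looking for Louisa as agent and Beatrice as recipient and on the roof as setting with some other thing — fact (7) has the tapestry there. Refuted.
(ii): focus "Beatrice". No fact shares Louisa as agent and the journal as thing and on the roof as setting with a different recipient. 0.

7, 0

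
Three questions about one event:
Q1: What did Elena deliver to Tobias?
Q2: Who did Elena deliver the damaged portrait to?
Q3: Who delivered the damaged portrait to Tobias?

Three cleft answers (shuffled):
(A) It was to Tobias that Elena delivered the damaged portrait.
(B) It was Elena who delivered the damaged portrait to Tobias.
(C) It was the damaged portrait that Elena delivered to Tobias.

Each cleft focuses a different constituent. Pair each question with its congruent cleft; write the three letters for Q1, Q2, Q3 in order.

Q1 asks about the direct object; cleft (C) focuses "the damaged portrait", which is the direct object — so Q1 → C.
Q2 asks about the recipient; cleft (A) focuses "to Tobias", which is the recipient — so Q2 → A.
Q3 asks about the subject (agent); cleft (B) focuses "Elena", which is the subject (agent) — so Q3 → B.
Mapping: Q1→C, Q2→A, Q3→B.

CAB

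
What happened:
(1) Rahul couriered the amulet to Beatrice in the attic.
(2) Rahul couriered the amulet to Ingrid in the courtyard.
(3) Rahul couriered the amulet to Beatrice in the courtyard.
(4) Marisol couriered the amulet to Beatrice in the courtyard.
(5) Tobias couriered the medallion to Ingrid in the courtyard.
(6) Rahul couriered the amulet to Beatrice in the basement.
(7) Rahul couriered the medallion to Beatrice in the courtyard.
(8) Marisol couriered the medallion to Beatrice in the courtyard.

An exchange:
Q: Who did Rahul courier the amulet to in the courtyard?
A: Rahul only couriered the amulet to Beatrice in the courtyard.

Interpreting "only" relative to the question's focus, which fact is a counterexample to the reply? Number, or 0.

The question "Who did ... to ...?" targets the recipient, so in the reply the focus falls on "Beatrice".
"Only" then excludes alternative recipients while the background — Rahul as agent and the amulet as thing and in the courtyard as setting — is held fixed.
Fact (2) keeps Rahul as agent and the amulet as thing and in the courtyard as setting but has recipient = Ingrid; that refutes the reply.
(Fact (1) would refute a reading with focus on the setting — but that is not what the question asks.)

2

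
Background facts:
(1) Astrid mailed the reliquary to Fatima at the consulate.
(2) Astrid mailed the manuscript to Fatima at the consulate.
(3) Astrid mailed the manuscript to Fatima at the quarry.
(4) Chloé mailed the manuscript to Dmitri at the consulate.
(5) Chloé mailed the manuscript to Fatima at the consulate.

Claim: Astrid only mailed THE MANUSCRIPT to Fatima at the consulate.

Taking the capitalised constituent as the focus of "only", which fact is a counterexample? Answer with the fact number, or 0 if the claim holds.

1

Focus (in capitals) is "the manuscript" — the thing. "Only" excludes alternative things while holding fixed same agent, recipient, setting (Astrid / Fatima / at the consulate).
Fact (1) shares the background but differs in thing (the reliquary) — a counterexample.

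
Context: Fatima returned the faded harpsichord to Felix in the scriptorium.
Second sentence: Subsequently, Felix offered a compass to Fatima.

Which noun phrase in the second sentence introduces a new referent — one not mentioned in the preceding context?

"Felix" and "Fatima" in the second sentence are given — already mentioned in the context.
"a compass" has no antecedent in the context; it is discourse-new (the indefinite article also signals a new referent).

a compass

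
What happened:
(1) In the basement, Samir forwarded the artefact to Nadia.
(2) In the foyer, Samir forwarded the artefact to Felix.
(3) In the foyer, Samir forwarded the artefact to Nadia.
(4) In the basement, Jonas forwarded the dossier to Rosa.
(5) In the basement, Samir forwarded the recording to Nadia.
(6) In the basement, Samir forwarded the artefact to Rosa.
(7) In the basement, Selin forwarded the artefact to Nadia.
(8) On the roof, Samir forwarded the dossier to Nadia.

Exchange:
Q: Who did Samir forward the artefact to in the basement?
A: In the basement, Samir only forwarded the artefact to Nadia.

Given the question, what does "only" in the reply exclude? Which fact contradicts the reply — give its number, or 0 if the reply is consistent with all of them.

The question "Who did ... to ...?" targets the recipient, so in the reply the focus falls on "Nadia".
So "only" ranges over recipients; the rest (Samir as agent and the artefact as thing and in the basement as setting) is presupposed.
Fact (6) keeps Samir as agent and the artefact as thing and in the basement as setting but has recipient = Rosa; that refutes the reply.
(Fact (5) would refute a reading with focus on the thing — but that is not what the question asks.)

6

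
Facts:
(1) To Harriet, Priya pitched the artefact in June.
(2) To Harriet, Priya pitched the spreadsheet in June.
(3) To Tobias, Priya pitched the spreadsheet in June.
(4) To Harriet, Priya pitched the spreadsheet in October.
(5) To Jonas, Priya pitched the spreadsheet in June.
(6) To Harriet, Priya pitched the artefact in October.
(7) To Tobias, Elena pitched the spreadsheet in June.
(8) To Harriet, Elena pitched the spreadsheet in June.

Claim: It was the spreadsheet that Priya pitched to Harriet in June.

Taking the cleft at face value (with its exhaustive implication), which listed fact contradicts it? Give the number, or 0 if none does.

Focus of the cleft: "the spreadsheet" (the thing). Presupposed background: same agent, recipient, setting (Priya / Harriet / in June).
The exhaustive reading says no other thing fits that background.
Fact (1) shares the background but with thing = the artefact; exhaustivity is violated.

1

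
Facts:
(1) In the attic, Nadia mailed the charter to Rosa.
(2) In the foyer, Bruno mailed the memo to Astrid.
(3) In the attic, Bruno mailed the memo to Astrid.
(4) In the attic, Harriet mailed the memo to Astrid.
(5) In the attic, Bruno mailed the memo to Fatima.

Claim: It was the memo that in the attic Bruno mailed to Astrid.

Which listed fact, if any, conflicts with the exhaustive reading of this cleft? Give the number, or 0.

Focus of the cleft: "the memo" (the thing). Presupposed background: Bruno as agent and Astrid as recipient and in the attic as setting.
The exhaustive reading says no other thing fits that background.
Every other fact differs from the presupposition on some backgrounded slot, so none challenges the exhaustivity.

0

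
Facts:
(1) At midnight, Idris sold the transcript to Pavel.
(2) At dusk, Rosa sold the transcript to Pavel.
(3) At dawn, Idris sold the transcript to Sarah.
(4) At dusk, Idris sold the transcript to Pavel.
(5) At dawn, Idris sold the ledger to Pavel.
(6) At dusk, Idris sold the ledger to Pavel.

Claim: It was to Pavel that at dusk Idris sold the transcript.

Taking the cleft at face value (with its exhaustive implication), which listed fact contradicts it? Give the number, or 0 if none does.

0

Focus of the cleft: "Pavel" (the recipient). Presupposed background: agent = Idris, thing = the transcript, setting = at dusk.
Exhaustivity: Pavel is the only recipient satisfying that background.
No listed fact matches the background with a different recipient. Exhaustivity holds.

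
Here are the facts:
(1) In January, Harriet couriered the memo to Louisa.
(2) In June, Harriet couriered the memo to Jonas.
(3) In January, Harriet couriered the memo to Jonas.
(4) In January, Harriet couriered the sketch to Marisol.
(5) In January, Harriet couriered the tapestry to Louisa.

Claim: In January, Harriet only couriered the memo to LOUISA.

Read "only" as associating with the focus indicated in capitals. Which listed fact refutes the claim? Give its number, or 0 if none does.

The capitals mark "Louisa" as focus. So "only" rules out other recipients, with the rest (agent = Harriet, thing = the memo, setting = in January) as background.
Fact (3) shares the background but differs in recipient (Jonas) — a counterexample.

3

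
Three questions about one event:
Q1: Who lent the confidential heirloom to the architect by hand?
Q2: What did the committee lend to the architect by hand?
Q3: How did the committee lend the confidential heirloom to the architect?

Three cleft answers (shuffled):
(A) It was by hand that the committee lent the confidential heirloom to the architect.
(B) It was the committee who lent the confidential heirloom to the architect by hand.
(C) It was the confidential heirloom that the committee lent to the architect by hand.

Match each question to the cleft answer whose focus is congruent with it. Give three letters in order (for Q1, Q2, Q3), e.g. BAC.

BCA

Q1 asks about the subject (agent); cleft (B) focuses "the committee", which is the subject (agent) — so Q1 → B.
Q2 asks about the direct object; cleft (C) focuses "the confidential heirloom", which is the direct object — so Q2 → C.
Q3 asks about the manner; cleft (A) focuses "by hand", which is the manner — so Q3 → A.
Mapping: Q1→B, Q2→C, Q3→A.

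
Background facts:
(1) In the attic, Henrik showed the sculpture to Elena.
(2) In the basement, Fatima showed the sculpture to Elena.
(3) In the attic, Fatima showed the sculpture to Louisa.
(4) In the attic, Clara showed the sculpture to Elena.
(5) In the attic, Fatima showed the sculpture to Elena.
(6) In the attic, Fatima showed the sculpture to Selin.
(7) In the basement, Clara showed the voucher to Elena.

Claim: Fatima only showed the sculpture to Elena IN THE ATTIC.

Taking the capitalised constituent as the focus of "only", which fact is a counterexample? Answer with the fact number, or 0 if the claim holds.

Focus (in capitals) is "in the attic" — the setting. "Only" excludes alternative settings while holding fixed agent = Fatima, thing = the sculpture, recipient = Elena.
Fact (2) shares the background but differs in setting (in the basement) — a counterexample.

2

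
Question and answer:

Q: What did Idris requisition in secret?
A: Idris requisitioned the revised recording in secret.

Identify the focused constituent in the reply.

the revised recording

The wh-word "what" asks about the direct object.
In the answer, "Idris" and "in secret" are given — repeated from the question.
The constituent filling the direct object gap is "the revised recording"; that is the focus and would carry nuclear stress.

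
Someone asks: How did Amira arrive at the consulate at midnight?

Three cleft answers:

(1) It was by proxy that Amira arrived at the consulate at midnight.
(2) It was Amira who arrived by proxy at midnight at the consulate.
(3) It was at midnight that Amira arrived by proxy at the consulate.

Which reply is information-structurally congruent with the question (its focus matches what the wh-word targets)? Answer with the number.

The question word "how" targets the manner.
Option (1) clefts "by proxy" — that matches what the question asks about.
Option (2) clefts "Amira" — the subject (agent), not what was asked.
Option (3) clefts "at midnight" — the time, not what was asked.
So the congruent reply is (1).

1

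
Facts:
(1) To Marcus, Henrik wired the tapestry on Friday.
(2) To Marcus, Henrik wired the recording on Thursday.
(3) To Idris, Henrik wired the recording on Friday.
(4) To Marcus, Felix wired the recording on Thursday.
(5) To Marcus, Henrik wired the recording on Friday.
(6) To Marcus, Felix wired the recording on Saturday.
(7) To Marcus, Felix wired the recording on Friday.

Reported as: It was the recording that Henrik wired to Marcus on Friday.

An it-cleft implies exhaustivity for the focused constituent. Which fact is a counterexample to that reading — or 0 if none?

The cleft puts "the recording" in focus and presupposes the open proposition with agent = Henrik, recipient = Marcus, setting = on Friday.
Exhaustivity: the recording is the only thing satisfying that background.
But fact (1) also has agent = Henrik, recipient = Marcus, setting = on Friday, with thing = the tapestry — so the exhaustive reading fails.

1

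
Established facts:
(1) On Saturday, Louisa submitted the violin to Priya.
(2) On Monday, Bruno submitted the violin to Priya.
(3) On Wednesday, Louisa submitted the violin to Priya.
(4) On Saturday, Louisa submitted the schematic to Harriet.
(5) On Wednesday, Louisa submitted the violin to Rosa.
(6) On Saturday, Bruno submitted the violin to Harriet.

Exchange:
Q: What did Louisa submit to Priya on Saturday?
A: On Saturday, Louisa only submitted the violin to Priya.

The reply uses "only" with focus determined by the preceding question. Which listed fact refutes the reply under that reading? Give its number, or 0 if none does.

Answering "What did ...?" puts focus on the thing — here, "the violin".
"Only" then excludes alternative things while the background — Louisa as agent and Priya as recipient and on Saturday as setting — is held fixed.
No fact keeps Louisa as agent and Priya as recipient and on Saturday as setting while changing the thing; every other fact differs on something backgrounded. The reply stands.
(Fact (3) would refute a reading with focus on the setting — but that is not what the question asks.)

0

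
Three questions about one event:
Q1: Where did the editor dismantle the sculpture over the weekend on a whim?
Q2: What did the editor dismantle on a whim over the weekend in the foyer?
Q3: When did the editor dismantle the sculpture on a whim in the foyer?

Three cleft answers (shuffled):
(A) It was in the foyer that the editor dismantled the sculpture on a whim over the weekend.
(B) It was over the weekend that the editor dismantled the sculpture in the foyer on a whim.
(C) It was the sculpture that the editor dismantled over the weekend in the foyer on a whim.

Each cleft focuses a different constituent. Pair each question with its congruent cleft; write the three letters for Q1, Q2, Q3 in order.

Q1 asks about the location; cleft (A) focuses "in the foyer", which is the location — so Q1 → A.
Q2 asks about the direct object; cleft (C) focuses "the sculpture", which is the direct object — so Q2 → C.
Q3 asks about the time; cleft (B) focuses "over the weekend", which is the time — so Q3 → B.
Mapping: Q1→A, Q2→C, Q3→B.

ACB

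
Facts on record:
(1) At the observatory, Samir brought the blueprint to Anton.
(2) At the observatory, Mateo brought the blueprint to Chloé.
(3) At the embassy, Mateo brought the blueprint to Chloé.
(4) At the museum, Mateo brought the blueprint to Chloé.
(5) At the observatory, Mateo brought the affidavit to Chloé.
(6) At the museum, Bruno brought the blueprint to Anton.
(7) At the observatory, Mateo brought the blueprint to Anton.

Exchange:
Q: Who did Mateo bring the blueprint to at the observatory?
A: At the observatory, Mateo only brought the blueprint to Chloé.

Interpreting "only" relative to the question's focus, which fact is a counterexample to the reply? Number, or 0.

7

Answering "Who did ... to ...?" puts focus on the recipient — here, "Chloé".
"Only" then excludes alternative recipients while the background — agent = Mateo, thing = the blueprint, setting = at the observatory — is held fixed.
Fact (7) keeps agent = Mateo, thing = the blueprint, setting = at the observatory but has recipient = Anton; that refutes the reply.
(Fact (3) would refute a reading with focus on the setting — but that is not what the question asks.)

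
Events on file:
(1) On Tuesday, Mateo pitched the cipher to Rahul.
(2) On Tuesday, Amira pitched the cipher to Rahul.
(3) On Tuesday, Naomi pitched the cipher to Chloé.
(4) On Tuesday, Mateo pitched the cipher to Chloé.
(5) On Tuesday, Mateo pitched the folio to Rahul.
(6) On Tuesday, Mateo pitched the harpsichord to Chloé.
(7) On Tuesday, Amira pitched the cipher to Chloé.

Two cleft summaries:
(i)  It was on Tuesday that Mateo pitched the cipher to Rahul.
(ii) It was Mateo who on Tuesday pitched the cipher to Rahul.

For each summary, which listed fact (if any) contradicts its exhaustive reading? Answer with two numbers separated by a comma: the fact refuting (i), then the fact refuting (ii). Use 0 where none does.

0, 2

(i): focus "on Tuesday". No fact shares agent = Mateo, thing = the cipher, recipient = Rahul with a different setting. 0.
(ii): focus "Mateo". Looking for thing = the cipher, recipient = Rahul, setting = on Tuesday with some other agent — fact (2) has Amira there. Refuted.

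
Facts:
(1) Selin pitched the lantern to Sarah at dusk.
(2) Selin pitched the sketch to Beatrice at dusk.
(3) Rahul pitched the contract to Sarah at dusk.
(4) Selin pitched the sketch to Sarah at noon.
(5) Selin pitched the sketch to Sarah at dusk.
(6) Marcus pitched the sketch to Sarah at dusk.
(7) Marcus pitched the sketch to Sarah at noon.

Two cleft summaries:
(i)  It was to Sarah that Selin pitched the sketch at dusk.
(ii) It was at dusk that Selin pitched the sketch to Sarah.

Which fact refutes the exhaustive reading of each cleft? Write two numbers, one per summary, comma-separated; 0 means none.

(i): focus "Sarah". Looking for Selin as agent and the sketch as thing and at dusk as setting with some other recipient — fact (2) has Beatrice there. Refuted.
(ii): focus "at dusk". Looking for Selin as agent and the sketch as thing and Sarah as recipient with some other setting — fact (4) has at noon there. Refuted.

2, 4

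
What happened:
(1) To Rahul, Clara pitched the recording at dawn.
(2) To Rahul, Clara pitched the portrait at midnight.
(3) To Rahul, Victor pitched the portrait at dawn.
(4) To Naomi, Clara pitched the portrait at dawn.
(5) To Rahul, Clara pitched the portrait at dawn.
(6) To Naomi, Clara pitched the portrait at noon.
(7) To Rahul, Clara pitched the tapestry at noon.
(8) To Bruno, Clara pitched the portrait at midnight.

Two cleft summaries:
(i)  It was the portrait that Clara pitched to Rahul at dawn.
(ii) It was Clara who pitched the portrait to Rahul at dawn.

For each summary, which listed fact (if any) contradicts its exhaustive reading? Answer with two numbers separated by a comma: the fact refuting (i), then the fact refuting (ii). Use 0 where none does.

Summary (i) focuses "the portrait" (the thing); background same agent, recipient, setting (Clara / Rahul / at dawn). Fact (1) matches that background with thing = the recording — refutes (i).
Summary (ii) focuses "Clara" (the agent); background same thing, recipient, setting (the portrait / Rahul / at dawn). Fact (3) matches that background with agent = Victor — refutes (ii).

1, 3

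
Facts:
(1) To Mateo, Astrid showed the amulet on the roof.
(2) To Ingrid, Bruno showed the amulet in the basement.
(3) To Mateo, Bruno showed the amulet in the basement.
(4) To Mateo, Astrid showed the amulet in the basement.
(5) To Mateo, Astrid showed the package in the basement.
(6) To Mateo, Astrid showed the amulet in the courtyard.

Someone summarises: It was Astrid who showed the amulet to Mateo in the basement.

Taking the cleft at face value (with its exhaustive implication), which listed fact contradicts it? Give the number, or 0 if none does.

3

Focus of the cleft: "Astrid" (the agent). Presupposed background: same thing, recipient, setting (the amulet / Mateo / in the basement).
The exhaustive reading says no other agent fits that background.
But fact (3) also has same thing, recipient, setting (the amulet / Mateo / in the basement), with agent = Bruno — so the exhaustive reading fails.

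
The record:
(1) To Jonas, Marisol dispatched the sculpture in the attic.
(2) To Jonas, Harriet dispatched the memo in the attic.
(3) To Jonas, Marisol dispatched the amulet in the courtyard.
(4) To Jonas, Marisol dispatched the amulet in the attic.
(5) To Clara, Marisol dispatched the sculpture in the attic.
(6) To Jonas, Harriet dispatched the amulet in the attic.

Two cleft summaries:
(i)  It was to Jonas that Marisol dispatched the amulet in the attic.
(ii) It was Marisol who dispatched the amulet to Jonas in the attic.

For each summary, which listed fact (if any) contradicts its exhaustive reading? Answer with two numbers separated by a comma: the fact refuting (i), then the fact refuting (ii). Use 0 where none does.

0, 6

(i): focus "Jonas". No fact shares agent = Marisol, thing = the amulet, setting = in the attic with a different recipient. 0.
(ii): focus "Marisol". Looking for thing = the amulet, recipient = Jonas, setting = in the attic with some other agent — fact (6) has Harriet there. Refuted.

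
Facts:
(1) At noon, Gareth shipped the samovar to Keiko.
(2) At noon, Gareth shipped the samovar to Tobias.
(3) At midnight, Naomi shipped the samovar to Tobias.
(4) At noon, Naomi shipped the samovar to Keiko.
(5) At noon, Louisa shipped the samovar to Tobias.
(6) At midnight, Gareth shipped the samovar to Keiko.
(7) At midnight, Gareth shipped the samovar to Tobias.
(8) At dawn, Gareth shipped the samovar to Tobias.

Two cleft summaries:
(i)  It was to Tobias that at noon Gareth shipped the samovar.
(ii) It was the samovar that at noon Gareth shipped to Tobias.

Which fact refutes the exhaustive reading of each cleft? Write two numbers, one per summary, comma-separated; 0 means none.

1, 0

Summary (i) focuses "Tobias" (the recipient); background Gareth as agent and the samovar as thing and at noon as setting. Fact (1) matches that background with recipient = Keiko — refutes (i).
Summary (ii) focuses "the samovar" (the thing); background Gareth as agent and Tobias as recipient and at noon as setting. No fact matches that background with a different thing, so 0.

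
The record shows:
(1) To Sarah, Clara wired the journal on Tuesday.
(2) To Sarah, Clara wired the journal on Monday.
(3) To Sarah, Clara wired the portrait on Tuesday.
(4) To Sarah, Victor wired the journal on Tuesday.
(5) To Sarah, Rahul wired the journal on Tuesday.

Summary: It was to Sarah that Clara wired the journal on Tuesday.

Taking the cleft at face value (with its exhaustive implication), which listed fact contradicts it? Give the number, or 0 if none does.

Focus of the cleft: "Sarah" (the recipient). Presupposed background: Clara as agent and the journal as thing and on Tuesday as setting.
The exhaustive reading says no other recipient fits that background.
No listed fact matches the background with a different recipient. Exhaustivity holds.

0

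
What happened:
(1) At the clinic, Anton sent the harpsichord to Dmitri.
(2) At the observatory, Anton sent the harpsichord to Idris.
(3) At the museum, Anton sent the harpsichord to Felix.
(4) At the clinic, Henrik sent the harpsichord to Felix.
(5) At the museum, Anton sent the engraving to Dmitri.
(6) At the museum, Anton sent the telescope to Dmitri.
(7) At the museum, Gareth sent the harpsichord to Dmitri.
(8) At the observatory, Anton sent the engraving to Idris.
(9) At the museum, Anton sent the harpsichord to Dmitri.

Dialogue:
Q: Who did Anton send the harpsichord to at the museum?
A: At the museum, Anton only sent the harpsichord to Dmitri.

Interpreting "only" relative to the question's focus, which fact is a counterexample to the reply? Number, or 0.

Answering "Who did ... to ...?" puts focus on the recipient — here, "Dmitri".
"Only" then excludes alternative recipients while the background — same agent, thing, setting (Anton / the harpsichord / at the museum) — is held fixed.
Fact (3) keeps same agent, thing, setting (Anton / the harpsichord / at the museum) but has recipient = Felix; that refutes the reply.
(Fact (5) would refute a reading with focus on the thing — but that is not what the question asks.)

3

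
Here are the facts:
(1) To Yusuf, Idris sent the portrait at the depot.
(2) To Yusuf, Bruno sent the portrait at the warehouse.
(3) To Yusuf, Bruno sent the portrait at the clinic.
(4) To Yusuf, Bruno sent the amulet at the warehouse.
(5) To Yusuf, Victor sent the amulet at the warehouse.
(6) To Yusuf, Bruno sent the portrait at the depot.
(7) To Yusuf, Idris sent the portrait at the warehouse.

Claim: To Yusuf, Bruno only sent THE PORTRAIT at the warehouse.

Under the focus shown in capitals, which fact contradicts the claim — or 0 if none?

4

Focus (in capitals) is "the portrait" — the thing. "Only" excludes alternative things while holding fixed Bruno as agent and Yusuf as recipient and at the warehouse as setting.
Fact (4) shares the background but differs in thing (the amulet) — a counterexample.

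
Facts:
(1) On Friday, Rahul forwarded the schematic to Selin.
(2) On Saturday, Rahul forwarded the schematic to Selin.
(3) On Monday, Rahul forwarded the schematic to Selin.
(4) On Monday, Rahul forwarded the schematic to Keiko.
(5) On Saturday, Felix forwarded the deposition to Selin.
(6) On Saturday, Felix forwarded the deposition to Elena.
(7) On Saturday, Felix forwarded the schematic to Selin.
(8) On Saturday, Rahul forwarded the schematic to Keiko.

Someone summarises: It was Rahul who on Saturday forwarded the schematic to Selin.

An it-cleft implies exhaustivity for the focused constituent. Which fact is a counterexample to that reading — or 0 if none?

The cleft puts "Rahul" in focus and presupposes the open proposition with same thing, recipient, setting (the schematic / Selin / on Saturday).
Exhaustivity: Rahul is the only agent satisfying that background.
But fact (7) also has same thing, recipient, setting (the schematic / Selin / on Saturday), with agent = Felix — so the exhaustive reading fails.

7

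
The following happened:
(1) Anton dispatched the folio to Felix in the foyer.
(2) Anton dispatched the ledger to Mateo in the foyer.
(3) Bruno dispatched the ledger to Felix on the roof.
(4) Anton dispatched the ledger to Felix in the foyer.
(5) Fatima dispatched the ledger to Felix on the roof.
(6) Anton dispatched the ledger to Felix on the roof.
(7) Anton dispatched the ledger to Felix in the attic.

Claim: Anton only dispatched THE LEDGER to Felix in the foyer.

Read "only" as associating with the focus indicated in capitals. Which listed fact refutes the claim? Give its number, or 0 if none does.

Focus (in capitals) is "the ledger" — the thing. "Only" excludes alternative things while holding fixed agent = Anton, recipient = Felix, setting = in the foyer.
Fact (1) shares the background but differs in thing (the folio) — a counterexample.

1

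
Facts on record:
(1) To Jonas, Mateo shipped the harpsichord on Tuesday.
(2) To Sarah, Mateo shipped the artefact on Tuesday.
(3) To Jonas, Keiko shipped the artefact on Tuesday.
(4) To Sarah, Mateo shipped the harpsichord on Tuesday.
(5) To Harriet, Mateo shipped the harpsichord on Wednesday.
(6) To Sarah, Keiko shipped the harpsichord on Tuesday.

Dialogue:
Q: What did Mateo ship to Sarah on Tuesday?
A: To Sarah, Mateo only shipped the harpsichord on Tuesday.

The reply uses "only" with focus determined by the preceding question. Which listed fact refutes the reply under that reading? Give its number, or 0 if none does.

2

Answering "What did ...?" puts focus on the thing — here, "the harpsichord".
So "only" ranges over things; the rest (Mateo as agent and Sarah as recipient and on Tuesday as setting) is presupposed.
Fact (2) keeps Mateo as agent and Sarah as recipient and on Tuesday as setting but has thing = the artefact; that refutes the reply.
(Fact (1) would refute a reading with focus on the recipient — but that is not what the question asks.)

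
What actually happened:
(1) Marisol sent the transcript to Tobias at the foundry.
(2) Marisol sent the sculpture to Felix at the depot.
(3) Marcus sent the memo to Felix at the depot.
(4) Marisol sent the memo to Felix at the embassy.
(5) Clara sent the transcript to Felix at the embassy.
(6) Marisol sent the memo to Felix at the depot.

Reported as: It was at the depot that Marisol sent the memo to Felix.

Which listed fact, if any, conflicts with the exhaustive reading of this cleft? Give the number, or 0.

The cleft puts "at the depot" in focus and presupposes the open proposition with Marisol as agent and the memo as thing and Felix as recipient.
The exhaustive reading says no other setting fits that background.
Fact (4) shares the background but with setting = at the embassy; exhaustivity is violated.

4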